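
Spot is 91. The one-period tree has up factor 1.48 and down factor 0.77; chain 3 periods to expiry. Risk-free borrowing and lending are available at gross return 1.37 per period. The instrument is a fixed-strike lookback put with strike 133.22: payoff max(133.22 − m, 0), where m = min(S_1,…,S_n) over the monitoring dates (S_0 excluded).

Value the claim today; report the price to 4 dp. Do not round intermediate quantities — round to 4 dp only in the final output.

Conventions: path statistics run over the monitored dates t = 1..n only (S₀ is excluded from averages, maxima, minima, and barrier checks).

price = 5.6644

Set p* = 0.8451 (from d < R < u); the path-dependent value is the discounted p*-expectation over all price paths.
Enumerate all 2^3 = 8 price paths (U = up ×1.48, D = down ×0.77); each path with k up-moves has probability p*^k·(1−p*)^(3−k).
DDD: m=41.5445, payoff=91.6755, prob=0.003719
UDD: m=79.8518, payoff=53.3682, prob=0.020284
DUD: m=70.0700, payoff=63.1500, prob=0.020284
UUD: m=134.6800, payoff=0.0000, prob=0.110642
DDU: m=53.9539, payoff=79.2661, prob=0.020284
UDU: m=103.7036, payoff=29.5164, prob=0.110642
DUU: m=70.0700, payoff=63.1500, prob=0.110642
UUU: m=134.6800, payoff=0.0000, prob=0.603502
Price = Σ prob·payoff / R^3 = 14.565084 / 2.571353 = 5.6644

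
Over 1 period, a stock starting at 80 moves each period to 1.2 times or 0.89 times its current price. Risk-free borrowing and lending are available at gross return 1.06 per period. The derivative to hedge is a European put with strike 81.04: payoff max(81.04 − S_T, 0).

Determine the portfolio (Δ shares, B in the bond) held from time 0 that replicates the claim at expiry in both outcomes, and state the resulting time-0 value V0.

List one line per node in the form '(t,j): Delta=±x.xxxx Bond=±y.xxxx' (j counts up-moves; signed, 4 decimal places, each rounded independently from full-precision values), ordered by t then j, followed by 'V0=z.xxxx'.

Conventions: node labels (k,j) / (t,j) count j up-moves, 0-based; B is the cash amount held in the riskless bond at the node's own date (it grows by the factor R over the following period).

(0,0): Delta=-0.3968 Bond=35.9343
V0=4.1923

No-arbitrage ⇒ martingale measure with p* = (R−d)/(u−d) = 0.5484.
Terminal payoffs: V(1,0)=9.8400, V(1,1)=0.0000
(0,0): S=80.0000. Δ = (V_up−V_dn)/(S_up−S_dn) = (0.0000−9.8400)/(96.0000−71.2000) = -0.3968. V = [p*·0.0000 + (1−p*)·9.8400]/1.06 = 4.1923. B = V − Δ·S = 35.9343.
Check: Δ(0,0)·S0 + B(0,0) = 4.1923 = V0.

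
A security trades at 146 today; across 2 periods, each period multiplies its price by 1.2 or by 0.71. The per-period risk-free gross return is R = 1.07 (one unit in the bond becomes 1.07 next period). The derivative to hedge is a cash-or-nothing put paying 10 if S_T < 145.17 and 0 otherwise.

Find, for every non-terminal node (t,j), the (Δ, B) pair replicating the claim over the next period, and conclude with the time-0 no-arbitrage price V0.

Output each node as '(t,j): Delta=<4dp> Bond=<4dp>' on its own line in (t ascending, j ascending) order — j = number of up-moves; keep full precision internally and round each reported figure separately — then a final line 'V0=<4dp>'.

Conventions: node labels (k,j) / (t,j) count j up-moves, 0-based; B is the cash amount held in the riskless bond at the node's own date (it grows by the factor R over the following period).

Arbitrage-free pricing uses the up-move probability p* = (R−d)/(u−d) = 0.7347, discounting each step at R = 1.07.
Terminal payoffs: V(2,0)=10.0000, V(2,1)=10.0000, V(2,2)=0.0000
  t=1,j=0: stock 103.6600 → up 124.3920 (V=10.0000), down 73.5986 (V=10.0000). Price 9.3458; hedge Δ=0.0000, bond B=9.3458.
  t=1,j=1: stock 175.2000 → up 210.2400 (V=0.0000), down 124.3920 (V=10.0000). Price 2.4795; hedge Δ=-0.1165, bond B=22.8877.
  t=0,j=0: stock 146.0000 → up 175.2000 (V=2.4795), down 103.6600 (V=9.3458). Price 4.0198; hedge Δ=-0.0960, bond B=18.0326.
As a check, the time-0 holding Δ(0,0)·S0 + B(0,0) comes to 4.0198 — exactly V0.

(0,0): Delta=-0.0960 Bond=18.0326
(1,0): Delta=0.0000 Bond=9.3458
(1,1): Delta=-0.1165 Bond=22.8877
V0=4.0198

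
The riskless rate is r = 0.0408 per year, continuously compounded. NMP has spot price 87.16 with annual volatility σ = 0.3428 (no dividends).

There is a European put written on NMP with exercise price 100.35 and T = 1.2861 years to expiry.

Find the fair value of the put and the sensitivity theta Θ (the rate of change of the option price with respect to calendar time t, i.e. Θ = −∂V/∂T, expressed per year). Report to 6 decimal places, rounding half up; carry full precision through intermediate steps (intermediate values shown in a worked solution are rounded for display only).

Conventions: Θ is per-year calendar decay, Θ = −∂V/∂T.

σ√T = 0.3428·√1.2861 = 0.388757
d₁ = (ln(S/K) + (r+σ²/2)T) / (σ√T) = (ln(87.16/100.35) + (0.0408+0.3428²/2)·1.2861) / 0.388757 = (-0.140919 + 0.128039) / 0.388757 = -0.033130
d₂ = d₁ − σ√T = -0.033130 − 0.388757 = -0.421887
e^{−rT} = 0.948880
N(−d₁) = 0.513215,  N(−d₂) = 0.663446
Put price V = K·e^{−rT}·N(−d₂) − S·N(−d₁) = 63.173442 − 44.731795 = 18.441647
φ(d₁) = (1/√(2π))·e^{−d₁²/2} = 0.398723
Θ = −S·φ(d₁)·σ/(2√T) + r·K·e^{−rT}·N(−d₂) = −5.252456 + 2.577476 = -2.674979

price = 18.441647
Θ = -2.674979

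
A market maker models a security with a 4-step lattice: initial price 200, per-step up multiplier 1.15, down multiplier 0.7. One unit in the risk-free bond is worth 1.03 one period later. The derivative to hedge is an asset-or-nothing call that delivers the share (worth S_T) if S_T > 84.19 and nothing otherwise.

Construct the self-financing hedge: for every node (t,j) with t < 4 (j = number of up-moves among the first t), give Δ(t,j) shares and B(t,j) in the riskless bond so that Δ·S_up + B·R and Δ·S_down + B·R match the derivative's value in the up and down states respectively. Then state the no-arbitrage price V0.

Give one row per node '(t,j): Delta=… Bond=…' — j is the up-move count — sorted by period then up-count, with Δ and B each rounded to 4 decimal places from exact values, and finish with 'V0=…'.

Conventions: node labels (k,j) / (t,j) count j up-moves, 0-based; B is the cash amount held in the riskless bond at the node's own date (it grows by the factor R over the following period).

Risk-neutral probability p* = (R−d)/(u−d) = (1.03−0.7)/(1.15−0.7) = 0.7333.
Terminal payoffs: V(4,0)=0.0000, V(4,1)=0.0000, V(4,2)=129.6050, V(4,3)=212.9225, V(4,4)=349.8012
  t=3,j=0: stock 68.6000 → up 78.8900 (V=0.0000), down 48.0200 (V=0.0000). Price 0.0000; hedge Δ=0.0000, bond B=0.0000.
  t=3,j=1: stock 112.7000 → up 129.6050 (V=129.6050), down 78.8900 (V=0.0000). Price 92.2754; hedge Δ=2.5556, bond B=-195.7357.
  t=3,j=2: stock 185.1500 → up 212.9225 (V=212.9225), down 129.6050 (V=129.6050). Price 185.1500; hedge Δ=1.0000, bond B=0.0000.
  t=3,j=3: stock 304.1750 → up 349.8012 (V=349.8012), down 212.9225 (V=212.9225). Price 304.1750; hedge Δ=1.0000, bond B=0.0000.
  t=2,j=0: stock 98.0000 → up 112.7000 (V=92.2754), down 68.6000 (V=0.0000). Price 65.6977; hedge Δ=2.0924, bond B=-139.3588.
  t=2,j=1: stock 161.0000 → up 185.1500 (V=185.1500), down 112.7000 (V=92.2754). Price 155.7121; hedge Δ=1.2819, bond B=-50.6759.
  t=2,j=2: stock 264.5000 → up 304.1750 (V=304.1750), down 185.1500 (V=185.1500). Price 264.5000; hedge Δ=1.0000, bond B=0.0000.
  t=1,j=0: stock 140.0000 → up 161.0000 (V=155.7121), down 98.0000 (V=65.6977). Price 127.8721; hedge Δ=1.4288, bond B=-72.1599.
  t=1,j=1: stock 230.0000 → up 264.5000 (V=264.5000), down 161.0000 (V=155.7121). Price 228.6310; hedge Δ=1.0511, bond B=-13.1200.
  t=0,j=0: stock 200.0000 → up 230.0000 (V=228.6310), down 140.0000 (V=127.8721). Price 195.8854; hedge Δ=1.1195, bond B=-28.0233.
Check: Δ(0,0)·S0 + B(0,0) = 195.8854 = V0.

(0,0): Delta=1.1195 Bond=-28.0233
(1,0): Delta=1.4288 Bond=-72.1599
(1,1): Delta=1.0511 Bond=-13.1200
(2,0): Delta=2.0924 Bond=-139.3588
(2,1): Delta=1.2819 Bond=-50.6759
(2,2): Delta=1.0000 Bond=0.0000
(3,0): Delta=0.0000 Bond=0.0000
(3,1): Delta=2.5556 Bond=-195.7357
(3,2): Delta=1.0000 Bond=0.0000
(3,3): Delta=1.0000 Bond=0.0000
V0=195.8854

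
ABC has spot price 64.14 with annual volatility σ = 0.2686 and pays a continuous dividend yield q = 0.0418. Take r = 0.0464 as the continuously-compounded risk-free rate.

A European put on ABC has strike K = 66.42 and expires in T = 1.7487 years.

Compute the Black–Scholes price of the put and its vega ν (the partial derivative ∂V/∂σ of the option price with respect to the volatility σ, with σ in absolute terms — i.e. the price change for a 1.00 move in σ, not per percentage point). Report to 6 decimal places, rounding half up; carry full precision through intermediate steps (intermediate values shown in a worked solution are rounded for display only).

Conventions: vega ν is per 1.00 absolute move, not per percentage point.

price = 9.354841
ν = 31.289367

σ√T = 0.2686·√1.7487 = 0.355192
d₁ = (ln(S/K) + (r−q+σ²/2)T) / (σ√T) = (ln(64.14/66.42) + (0.0464−0.0418+0.2686²/2)·1.7487) / 0.355192 = (-0.034930 + 0.071125) / 0.355192 = 0.101902
d₂ = d₁ − σ√T = 0.101902 − 0.355192 = -0.253290
e^{−rT} = 0.922065
e^{−qT} = 0.929512
N(−d₁) = 0.459417,  N(−d₂) = 0.599978
Put price V = K·e^{−rT}·N(−d₂) − S·e^{−qT}·N(−d₁) = 36.744788 − 27.389947 = 9.354841
φ(d₁) = (1/√(2π))·e^{−d₁²/2} = 0.396876
ν = S·e^{−qT}·φ(d₁)·√T = 31.289367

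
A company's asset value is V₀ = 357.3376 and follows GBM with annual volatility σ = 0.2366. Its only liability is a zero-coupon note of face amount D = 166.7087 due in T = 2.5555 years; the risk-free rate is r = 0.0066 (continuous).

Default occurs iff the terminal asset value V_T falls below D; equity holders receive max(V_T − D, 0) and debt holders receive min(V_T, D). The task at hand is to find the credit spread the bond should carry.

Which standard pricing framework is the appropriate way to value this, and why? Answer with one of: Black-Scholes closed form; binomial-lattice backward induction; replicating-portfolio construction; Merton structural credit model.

Key observation: the asked-for credit quantity lives on the firm's capital structure — asset value, asset volatility, debt face 166.7087 — which is the structural model's domain.

framework: Merton structural credit model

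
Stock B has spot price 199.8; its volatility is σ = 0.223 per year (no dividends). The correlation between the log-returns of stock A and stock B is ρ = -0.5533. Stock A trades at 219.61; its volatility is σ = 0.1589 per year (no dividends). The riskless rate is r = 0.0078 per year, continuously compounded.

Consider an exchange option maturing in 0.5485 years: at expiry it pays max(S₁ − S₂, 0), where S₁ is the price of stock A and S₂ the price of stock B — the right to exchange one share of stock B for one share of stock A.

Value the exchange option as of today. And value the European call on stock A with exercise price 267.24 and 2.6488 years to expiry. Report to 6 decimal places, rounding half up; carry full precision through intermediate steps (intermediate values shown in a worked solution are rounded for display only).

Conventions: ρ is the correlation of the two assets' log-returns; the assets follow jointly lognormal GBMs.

exchange price = 32.251221
price(stock A call K=267.24) = 9.133891

σ_eff = √(σ₁² + σ₂² − 2ρσ₁σ₂) = √(0.1589² + 0.223² − 2·-0.5533·0.1589·0.223) = 0.337920
d₁ = (ln(S₁/S₂) + (q₂ − q₁ + σ_eff²/2)T) / (σ_eff√T) = (ln(219.61/199.8) + (0.0 − 0.0 + 0.057095)·0.5485) / 0.250267 = 0.502876
d₂ = d₁ − σ_eff√T = 0.502876 − 0.250267 = 0.252609
N(d₁) = 0.692474,  N(d₂) = 0.599715
V = S₁·e^{−q₁T}·N(d₁) − S₂·e^{−q₂T}·N(d₂) = 152.074277 − 119.823056 = 32.251221
[vanilla: stock A call K=267.24]
σ√T = 0.1589·√2.6488 = 0.258612
d₁ = (ln(S/K) + (r+σ²/2)T) / (σ√T) = (ln(219.61/267.24) + (0.0078+0.1589²/2)·2.6488) / 0.258612 = (-0.196294 + 0.054101) / 0.258612 = -0.549832
d₂ = d₁ − σ√T = -0.549832 − 0.258612 = -0.808444
e^{−rT} = 0.979551
N(d₁) = 0.291217,  N(d₂) = 0.209417
price = S·N(d₁) − K·e^{−rT}·N(d₂) = 63.954203 − 54.820312 = 9.133891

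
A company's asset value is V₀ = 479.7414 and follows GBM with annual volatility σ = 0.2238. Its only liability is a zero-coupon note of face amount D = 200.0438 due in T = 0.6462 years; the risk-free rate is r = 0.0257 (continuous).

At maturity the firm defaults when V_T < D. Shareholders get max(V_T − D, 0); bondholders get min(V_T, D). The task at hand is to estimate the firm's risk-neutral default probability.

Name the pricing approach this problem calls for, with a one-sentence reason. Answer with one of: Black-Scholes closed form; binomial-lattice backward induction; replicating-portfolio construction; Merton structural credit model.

framework: Merton structural credit model

Key observation: assets follow a GBM and default happens iff V_T < 200.0438; valuing claims on that split (equity as a call, risky debt as the residual) is the structural model's definition.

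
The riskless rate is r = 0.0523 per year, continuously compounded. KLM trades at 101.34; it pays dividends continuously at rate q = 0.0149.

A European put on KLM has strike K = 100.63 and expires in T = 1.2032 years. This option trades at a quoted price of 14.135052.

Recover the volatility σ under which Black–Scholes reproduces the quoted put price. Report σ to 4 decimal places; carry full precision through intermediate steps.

At σ = 0.3926 the Black–Scholes value reproduces the quote:
σ√T = 0.3926·√1.2032 = 0.430645
d₁ = (ln(S/K) + (r−q+σ²/2)T) / (σ√T) = (ln(101.34/100.63) + (0.0523−0.0149+0.3926²/2)·1.2032) / 0.430645 = (0.007031 + 0.137727) / 0.430645 = 0.336142
d₂ = d₁ − σ√T = 0.336142 − 0.430645 = -0.094503
e^{−rT} = 0.939012
e^{−qT} = 0.982232
N(−d₁) = 0.368382,  N(−d₂) = 0.537645
V = K·e^{−rT}·N(−d₂) − S·e^{−qT}·N(−d₁) = 50.803553 − 36.668501 = 14.135052 (matching the quote); vega is positive throughout, so no other σ reproduces this price

sigma = 0.3926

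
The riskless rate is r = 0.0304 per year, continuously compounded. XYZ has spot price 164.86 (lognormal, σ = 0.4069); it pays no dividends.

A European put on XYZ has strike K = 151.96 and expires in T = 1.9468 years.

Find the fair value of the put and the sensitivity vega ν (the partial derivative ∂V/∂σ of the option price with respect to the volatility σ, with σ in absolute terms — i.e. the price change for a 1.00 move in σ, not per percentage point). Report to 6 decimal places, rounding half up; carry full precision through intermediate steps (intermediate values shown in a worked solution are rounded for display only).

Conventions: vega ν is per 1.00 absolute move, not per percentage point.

σ√T = 0.4069·√1.9468 = 0.567739
d₁ = (ln(S/K) + (r+σ²/2)T) / (σ√T) = (ln(164.86/151.96) + (0.0304+0.4069²/2)·1.9468) / 0.567739 = (0.081479 + 0.220346) / 0.567739 = 0.531628
d₂ = d₁ − σ√T = 0.531628 − 0.567739 = -0.036111
e^{−rT} = 0.942535
N(−d₁) = 0.297492,  N(−d₂) = 0.514403
Put price V = K·e^{−rT}·N(−d₂) − S·N(−d₁) = 73.676679 − 49.044520 = 24.632160
φ(d₁) = (1/√(2π))·e^{−d₁²/2} = 0.346368
ν = S·φ(d₁)·√T = 79.673544

price = 24.632160
ν = 79.673544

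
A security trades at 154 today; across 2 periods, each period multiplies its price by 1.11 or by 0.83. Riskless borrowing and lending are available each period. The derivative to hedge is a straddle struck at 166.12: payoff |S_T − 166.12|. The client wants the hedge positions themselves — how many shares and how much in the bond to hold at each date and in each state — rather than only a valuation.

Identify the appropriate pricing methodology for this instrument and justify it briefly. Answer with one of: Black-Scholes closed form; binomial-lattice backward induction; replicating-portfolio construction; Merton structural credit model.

framework: replicating-portfolio construction

Key observation: the mandate to exhibit the hedge at every date and state singles out the replicating-portfolio construction on the 2-period tree with factors 1.11 and 0.83 from 154.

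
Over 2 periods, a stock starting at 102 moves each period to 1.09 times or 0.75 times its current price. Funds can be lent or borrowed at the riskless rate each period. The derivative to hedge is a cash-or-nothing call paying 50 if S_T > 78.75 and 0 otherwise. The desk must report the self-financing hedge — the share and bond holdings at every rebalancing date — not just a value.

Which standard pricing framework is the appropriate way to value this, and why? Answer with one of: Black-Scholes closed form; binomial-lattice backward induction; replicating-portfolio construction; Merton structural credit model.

framework: replicating-portfolio construction

Key observation: the task asks for the hedge itself — share and bond holdings at every node of the 2-period tree on spot 102 with factors 1.09/0.75 — which is exactly what the replicating-portfolio construction produces.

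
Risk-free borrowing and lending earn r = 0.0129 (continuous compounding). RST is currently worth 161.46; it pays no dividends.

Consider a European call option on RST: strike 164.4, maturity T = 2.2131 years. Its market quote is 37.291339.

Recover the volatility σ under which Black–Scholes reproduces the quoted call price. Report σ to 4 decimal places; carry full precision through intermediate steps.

sigma = 0.3876

At σ = 0.3876 the Black–Scholes value reproduces the quote:
σ√T = 0.3876·√2.2131 = 0.576613
d₁ = (ln(S/K) + (r+σ²/2)T) / (σ√T) = (ln(161.46/164.4) + (0.0129+0.3876²/2)·2.2131) / 0.576613 = (-0.018045 + 0.194790) / 0.576613 = 0.306523
d₂ = d₁ − σ√T = 0.306523 − 0.576613 = -0.270090
e^{−rT} = 0.971855
N(d₁) = 0.620397,  N(d₂) = 0.393546
V = S·N(d₁) − K·e^{−rT}·N(d₂) = 100.169264 − 62.877925 = 37.291339 (the quoted price), and the Black–Scholes price is strictly increasing in σ, so σ is unique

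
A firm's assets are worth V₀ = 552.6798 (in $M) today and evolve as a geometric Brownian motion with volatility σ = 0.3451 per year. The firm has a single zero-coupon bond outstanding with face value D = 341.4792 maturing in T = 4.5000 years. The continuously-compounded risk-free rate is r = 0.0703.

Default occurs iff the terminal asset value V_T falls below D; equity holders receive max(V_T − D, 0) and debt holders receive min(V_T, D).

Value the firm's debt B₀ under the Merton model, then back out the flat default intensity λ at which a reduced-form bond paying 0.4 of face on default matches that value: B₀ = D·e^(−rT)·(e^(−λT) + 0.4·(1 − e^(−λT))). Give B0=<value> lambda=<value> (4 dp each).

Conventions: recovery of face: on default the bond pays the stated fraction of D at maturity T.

B0=230.6756 lambda=0.0289

Equity is a call on the firm's assets struck at D = 341.4792:
d₁ = [ln(V₀/D) + (r + σ²/2)T] / (σ√T)
   = [ln(552.6798/341.4792) + (0.0703 + 0.5·0.3451²)·4.5000] / (0.3451·√4.5000)
   = [0.481492 + 0.584312] / 0.732068 = 1.455881
d₂ = d₁ − σ√T = 1.455881 − 0.732068 = 0.723814
N(d₁) = 0.927287,  N(d₂) = 0.765410,  e^(−rT) = 0.728804
E₀ = V₀·N(d₁) − D·e^(−rT)·N(d₂)
   = 552.6798·0.927287 − 341.4792·0.728804·0.765410 = 322.004220
B₀ = V₀ − E₀ = 552.6798 − 322.004220 = 230.675580
e^(−λT) = (B₀·e^(rT)/D − 0.4)/(1 − 0.4) = (230.6756·1.372110/341.4792 − 0.4)/0.6 = 0.87814383
λ = −ln(0.87814383)/4.5000 = 0.028877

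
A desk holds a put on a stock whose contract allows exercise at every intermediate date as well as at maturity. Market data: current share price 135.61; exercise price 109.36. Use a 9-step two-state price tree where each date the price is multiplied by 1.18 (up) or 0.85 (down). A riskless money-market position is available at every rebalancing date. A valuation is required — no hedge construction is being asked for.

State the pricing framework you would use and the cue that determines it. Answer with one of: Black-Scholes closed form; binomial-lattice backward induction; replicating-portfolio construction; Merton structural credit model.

framework: binomial-lattice backward induction

Key observation: an American put (K = 109.36, S₀ = 135.61) on a 9-date tree has no closed form — the optimal stopping decision is embedded and must be resolved recursively from expiry.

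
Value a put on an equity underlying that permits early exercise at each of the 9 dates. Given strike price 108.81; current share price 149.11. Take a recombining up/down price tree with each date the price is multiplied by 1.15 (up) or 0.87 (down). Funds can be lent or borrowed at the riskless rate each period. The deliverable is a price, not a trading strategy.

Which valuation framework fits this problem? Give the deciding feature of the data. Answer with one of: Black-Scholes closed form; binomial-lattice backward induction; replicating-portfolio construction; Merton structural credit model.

framework: binomial-lattice backward induction

Key observation: early exercise of the strike-108.81 put must be checked at each of the 9 dates (spot 149.11), which forces a node-by-node comparison of intrinsic and continuation value backward from expiry.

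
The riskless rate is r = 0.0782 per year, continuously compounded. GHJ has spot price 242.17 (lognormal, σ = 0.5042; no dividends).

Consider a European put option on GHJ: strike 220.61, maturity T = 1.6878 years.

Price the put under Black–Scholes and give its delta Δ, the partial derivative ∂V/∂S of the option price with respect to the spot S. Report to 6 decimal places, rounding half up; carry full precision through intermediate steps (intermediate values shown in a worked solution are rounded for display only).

price = 34.623342
Δ = -0.250995

σ√T = 0.5042·√1.6878 = 0.655033
d₁ = (ln(S/K) + (r+σ²/2)T) / (σ√T) = (ln(242.17/220.61) + (0.0782+0.5042²/2)·1.6878) / 0.655033 = (0.093244 + 0.346520) / 0.655033 = 0.671361
d₂ = d₁ − σ√T = 0.671361 − 0.655033 = 0.016328
e^{−rT} = 0.876353
N(−d₁) = 0.250995,  N(−d₂) = 0.493486
Put price V = K·e^{−rT}·N(−d₂) − S·N(−d₁) = 95.406873 − 60.783532 = 34.623342
Δ = −N(−d₁) = -0.250995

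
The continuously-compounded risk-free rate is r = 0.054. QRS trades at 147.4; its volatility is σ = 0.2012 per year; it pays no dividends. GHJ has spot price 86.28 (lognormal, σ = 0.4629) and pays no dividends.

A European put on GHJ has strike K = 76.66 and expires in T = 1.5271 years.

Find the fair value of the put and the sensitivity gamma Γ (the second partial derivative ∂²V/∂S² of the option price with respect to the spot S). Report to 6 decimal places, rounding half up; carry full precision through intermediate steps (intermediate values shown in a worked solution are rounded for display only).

σ√T = 0.4629·√1.5271 = 0.572033
d₁ = (ln(S/K) + (r+σ²/2)T) / (σ√T) = (ln(86.28/76.66) + (0.054+0.4629²/2)·1.5271) / 0.572033 = (0.118218 + 0.246074) / 0.572033 = 0.636837
d₂ = d₁ − σ√T = 0.636837 − 0.572033 = 0.064805
e^{−rT} = 0.920845
N(−d₁) = 0.262115,  N(−d₂) = 0.474165
Put price V = K·e^{−rT}·N(−d₂) − S·N(−d₁) = 33.472233 − 22.615313 = 10.856920
φ(d₁) = (1/√(2π))·e^{−d₁²/2} = 0.325719
Γ = φ(d₁) / (S·σ·√T) = 0.006600

price = 10.856920
Γ = 0.006600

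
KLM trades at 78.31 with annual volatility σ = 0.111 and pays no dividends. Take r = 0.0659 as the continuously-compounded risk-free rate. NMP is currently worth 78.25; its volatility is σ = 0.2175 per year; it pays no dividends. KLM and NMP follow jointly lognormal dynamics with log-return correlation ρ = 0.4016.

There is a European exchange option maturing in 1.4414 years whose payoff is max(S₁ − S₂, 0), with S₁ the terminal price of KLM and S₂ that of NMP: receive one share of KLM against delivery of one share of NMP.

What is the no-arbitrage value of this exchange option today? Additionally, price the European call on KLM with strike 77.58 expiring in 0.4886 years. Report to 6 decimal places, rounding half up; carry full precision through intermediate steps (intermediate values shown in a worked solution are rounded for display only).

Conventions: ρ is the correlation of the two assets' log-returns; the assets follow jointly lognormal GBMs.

exchange price = 7.532642
price(KLM call K=77.58) = 4.300624

σ_eff = √(σ₁² + σ₂² − 2ρσ₁σ₂) = √(0.111² + 0.2175² − 2·0.4016·0.111·0.2175) = 0.200589
d₁ = (ln(S₁/S₂) + (q₂ − q₁ + σ_eff²/2)T) / (σ_eff√T) = (ln(78.31/78.25) + (0.0 − 0.0 + 0.020118)·1.4414) / 0.240824 = 0.123595
d₂ = d₁ − σ_eff√T = 0.123595 − 0.240824 = -0.117229
N(d₁) = 0.549182,  N(d₂) = 0.453339
V = S₁·e^{−q₁T}·N(d₁) − S₂·e^{−q₂T}·N(d₂) = 43.006435 − 35.473793 = 7.532642
[vanilla: KLM call K=77.58]
σ√T = 0.111·√0.4886 = 0.077589
d₁ = (ln(S/K) + (r+σ²/2)T) / (σ√T) = (ln(78.31/77.58) + (0.0659+0.111²/2)·0.4886) / 0.077589 = (0.009366 + 0.035209) / 0.077589 = 0.574494
d₂ = d₁ − σ√T = 0.574494 − 0.077589 = 0.496906
e^{−rT} = 0.968314
N(d₁) = 0.717183,  N(d₂) = 0.690372
price = S·N(d₁) − K·e^{−rT}·N(d₂) = 56.162631 − 51.862007 = 4.300624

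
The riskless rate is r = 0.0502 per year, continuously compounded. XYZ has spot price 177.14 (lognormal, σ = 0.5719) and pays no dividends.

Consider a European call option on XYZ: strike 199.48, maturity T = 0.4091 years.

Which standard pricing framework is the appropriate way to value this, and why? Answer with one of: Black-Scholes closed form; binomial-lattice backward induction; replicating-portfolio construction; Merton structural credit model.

framework: Black-Scholes closed form

Key observation: everything needed for the exact continuous-time valuation of the European call on XYZ (strike 199.48) is given, and no feature rules the closed form out.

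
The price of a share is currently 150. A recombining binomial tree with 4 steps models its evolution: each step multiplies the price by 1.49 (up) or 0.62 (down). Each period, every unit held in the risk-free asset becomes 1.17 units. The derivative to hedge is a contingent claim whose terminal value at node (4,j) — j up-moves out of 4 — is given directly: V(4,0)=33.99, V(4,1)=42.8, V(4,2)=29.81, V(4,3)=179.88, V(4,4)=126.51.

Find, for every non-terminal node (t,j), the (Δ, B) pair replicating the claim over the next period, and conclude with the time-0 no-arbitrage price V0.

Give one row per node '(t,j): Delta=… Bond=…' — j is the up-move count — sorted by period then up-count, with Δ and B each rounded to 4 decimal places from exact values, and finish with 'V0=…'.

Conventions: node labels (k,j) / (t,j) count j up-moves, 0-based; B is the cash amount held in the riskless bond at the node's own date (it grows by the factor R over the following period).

(0,0): Delta=0.2383 Bond=19.0919
(1,0): Delta=0.4977 Bond=-1.7917
(1,1): Delta=0.1755 Bond=36.3763
(2,0): Delta=-0.0847 Bond=31.4870
(2,1): Delta=0.6387 Bond=-21.6356
(2,2): Delta=0.0633 Bond=79.9106
(3,0): Delta=0.2833 Bond=23.6851
(3,1): Delta=-0.1738 Bond=44.4934
(3,2): Delta=0.8354 Bond=-65.9286
(3,3): Delta=-0.1236 Bond=186.2511
V0=54.8332

Since d<R<u, set p* = (R−d)/(u−d) = 0.6322; price each node as the discounted p*-expectation of its children.
At maturity the claim pays: V(4,0)=33.9900, V(4,1)=42.8000, V(4,2)=29.8100, V(4,3)=179.8800, V(4,4)=126.5100
  t=3,j=0: stock 35.7492 → up 53.2663 (V=42.8000), down 22.1645 (V=33.9900). Price 33.8116; hedge Δ=0.2833, bond B=23.6851.
  t=3,j=1: stock 85.9134 → up 128.0110 (V=29.8100), down 53.2663 (V=42.8000). Price 29.5623; hedge Δ=-0.1738, bond B=44.4934.
  t=3,j=2: stock 206.4693 → up 307.6393 (V=179.8800), down 128.0110 (V=29.8100). Price 106.5657; hedge Δ=0.8354, bond B=-65.9286.
  t=3,j=3: stock 496.1923 → up 739.3266 (V=126.5100), down 307.6393 (V=179.8800). Price 124.9063; hedge Δ=-0.1236, bond B=186.2511.
  t=2,j=0: stock 57.6600 → up 85.9134 (V=29.5623), down 35.7492 (V=33.8116). Price 26.6028; hedge Δ=-0.0847, bond B=31.4870.
  t=2,j=1: stock 138.5700 → up 206.4693 (V=106.5657), down 85.9134 (V=29.5623). Price 66.8740; hedge Δ=0.6387, bond B=-21.6356.
  t=2,j=2: stock 333.0150 → up 496.1923 (V=124.9063), down 206.4693 (V=106.5657). Price 100.9917; hedge Δ=0.0633, bond B=79.9106.
  t=1,j=0: stock 93.0000 → up 138.5700 (V=66.8740), down 57.6600 (V=26.6028). Price 44.4971; hedge Δ=0.4977, bond B=-1.7917.
  t=1,j=1: stock 223.5000 → up 333.0150 (V=100.9917), down 138.5700 (V=66.8740). Price 75.5920; hedge Δ=0.1755, bond B=36.3763.
  t=0,j=0: stock 150.0000 → up 223.5000 (V=75.5920), down 93.0000 (V=44.4971). Price 54.8332; hedge Δ=0.2383, bond B=19.0919.
Check: Δ(0,0)·S0 + B(0,0) = 54.8332 = V0.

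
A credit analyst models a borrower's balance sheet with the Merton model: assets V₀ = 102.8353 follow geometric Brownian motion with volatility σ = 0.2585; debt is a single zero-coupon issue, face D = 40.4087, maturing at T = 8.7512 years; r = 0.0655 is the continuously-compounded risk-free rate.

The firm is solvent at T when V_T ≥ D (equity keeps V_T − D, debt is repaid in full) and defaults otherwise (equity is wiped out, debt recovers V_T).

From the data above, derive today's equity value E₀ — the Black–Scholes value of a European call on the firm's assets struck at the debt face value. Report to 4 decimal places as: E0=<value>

E0=80.3768

Work the structural quantities from V₀ = 102.8353 against face 40.4087:
d₁ = [ln(V₀/D) + (r + σ²/2)T] / (σ√T)
   = [ln(102.8353/40.4087) + (0.0655 + 0.5·0.2585²)·8.7512] / (0.2585·√8.7512)
   = [0.934084 + 0.865591] / 0.764706 = 2.353421
d₂ = d₁ − σ√T = 2.353421 − 0.764706 = 1.588715
N(d₁) = 0.990699,  N(d₂) = 0.943938,  e^(−rT) = 0.563717
E₀ = V₀·N(d₁) − D·e^(−rT)·N(d₂)
   = 102.8353·0.990699 − 40.4087·0.563717·0.943938 = 80.376843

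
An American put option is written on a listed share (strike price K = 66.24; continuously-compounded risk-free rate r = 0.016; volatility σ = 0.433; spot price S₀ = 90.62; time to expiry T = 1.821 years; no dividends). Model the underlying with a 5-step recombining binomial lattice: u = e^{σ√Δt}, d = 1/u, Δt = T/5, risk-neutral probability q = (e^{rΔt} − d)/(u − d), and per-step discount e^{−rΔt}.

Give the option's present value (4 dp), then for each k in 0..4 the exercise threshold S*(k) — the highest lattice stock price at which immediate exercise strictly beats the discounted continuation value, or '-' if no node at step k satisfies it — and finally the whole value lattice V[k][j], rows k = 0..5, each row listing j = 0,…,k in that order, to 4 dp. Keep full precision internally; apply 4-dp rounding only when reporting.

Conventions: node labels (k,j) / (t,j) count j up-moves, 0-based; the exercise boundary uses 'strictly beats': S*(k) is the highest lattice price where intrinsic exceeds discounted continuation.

params: Δt=0.36420 u=1.29863 d=0.77004 q=0.44610 e^(-rΔt)=0.99419
t_5 payoffs: 41.7045 24.8623 0.0000 0.0000 0.0000 0.0000
t_4: node(4,0) S=31.8625 payoff=34.3775 vs cont=33.9926 → 34.3775 [stop]  node(4,1) S=53.7344 payoff=12.5056 vs cont=13.6913 → 13.6913 [wait]  node(4,2) S=90.6200 payoff=0.0000 vs cont=0.0000 → 0.0000 [wait]  node(4,3) S=152.8256 payoff=0.0000 vs cont=0.0000 → 0.0000 [wait]  node(4,4) S=257.7318 payoff=0.0000 vs cont=0.0000 → 0.0000 [wait]  ⇒ S*(4)=31.8625
t_3: node(3,0) S=41.3777 payoff=24.8623 vs cont=25.0033 → 25.0033 [wait]  node(3,1) S=69.7811 payoff=0.0000 vs cont=7.5396 → 7.5396 [wait]  node(3,2) S=117.6820 payoff=0.0000 vs cont=0.0000 → 0.0000 [wait]  node(3,3) S=198.4641 payoff=0.0000 vs cont=0.0000 → 0.0000 [wait]  ⇒ S*(3)=-
t_2: node(2,0) S=53.7344 payoff=12.5056 vs cont=17.1128 → 17.1128 [wait]  node(2,1) S=90.6200 payoff=0.0000 vs cont=4.1519 → 4.1519 [wait]  node(2,2) S=152.8256 payoff=0.0000 vs cont=0.0000 → 0.0000 [wait]  ⇒ S*(2)=-
t_1: node(1,0) S=69.7811 payoff=0.0000 vs cont=11.2651 → 11.2651 [wait]  node(1,1) S=117.6820 payoff=0.0000 vs cont=2.2864 → 2.2864 [wait]  ⇒ S*(1)=-
t_0: node(0,0) S=90.6200 payoff=0.0000 vs cont=7.2176 → 7.2176 [wait]  ⇒ S*(0)=-

price = 7.2176
boundary = - - - - 31.8625
tree:
7.2176
11.2651 2.2864
17.1128 4.1519 0.0000
25.0033 7.5396 0.0000 0.0000
34.3775 13.6913 0.0000 0.0000 0.0000
41.7045 24.8623 0.0000 0.0000 0.0000 0.0000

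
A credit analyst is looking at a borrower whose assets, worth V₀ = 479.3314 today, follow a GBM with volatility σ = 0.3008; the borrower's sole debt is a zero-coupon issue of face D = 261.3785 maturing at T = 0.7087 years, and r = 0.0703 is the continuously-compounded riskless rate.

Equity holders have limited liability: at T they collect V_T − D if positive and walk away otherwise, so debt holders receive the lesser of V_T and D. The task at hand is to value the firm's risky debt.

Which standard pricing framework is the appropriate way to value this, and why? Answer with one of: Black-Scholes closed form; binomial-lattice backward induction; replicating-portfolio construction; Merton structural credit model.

framework: Merton structural credit model

Key observation: with the firm-asset dynamics (V₀ = 479.3314) and a single zero-coupon liability of face 261.3785 given, debt value, spread, and default probability all derive from the option view of the balance sheet.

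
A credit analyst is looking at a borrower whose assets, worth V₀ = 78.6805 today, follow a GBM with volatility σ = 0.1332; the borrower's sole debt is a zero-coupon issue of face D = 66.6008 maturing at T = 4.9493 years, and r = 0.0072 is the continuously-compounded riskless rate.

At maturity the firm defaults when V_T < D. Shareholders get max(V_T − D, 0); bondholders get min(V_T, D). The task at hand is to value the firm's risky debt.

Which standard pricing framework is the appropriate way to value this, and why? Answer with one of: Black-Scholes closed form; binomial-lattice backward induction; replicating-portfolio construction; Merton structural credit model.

Key observation: the question is about default risk generated by asset-value dynamics against a debt face of 66.6008 — the structural framework prices exactly that.

framework: Merton structural credit model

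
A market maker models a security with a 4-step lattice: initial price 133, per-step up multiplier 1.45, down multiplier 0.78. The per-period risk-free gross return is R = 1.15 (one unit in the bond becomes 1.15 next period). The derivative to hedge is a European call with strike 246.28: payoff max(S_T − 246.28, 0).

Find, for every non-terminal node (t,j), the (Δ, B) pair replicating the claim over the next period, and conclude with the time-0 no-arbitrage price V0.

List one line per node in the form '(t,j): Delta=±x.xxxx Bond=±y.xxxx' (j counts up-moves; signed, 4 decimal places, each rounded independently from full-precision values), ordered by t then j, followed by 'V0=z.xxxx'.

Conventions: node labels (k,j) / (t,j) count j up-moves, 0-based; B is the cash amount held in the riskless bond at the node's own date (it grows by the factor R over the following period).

Under the risk-neutral measure, an up-move has probability p* = (R−d)/(u−d) = 0.5522 and values discount at R = 1.15.
Payoffs at expiry: V(4,0)=0.0000, V(4,1)=0.0000, V(4,2)=0.0000, V(4,3)=69.9844, V(4,4)=341.6473
(3,0): S=63.1154. Δ = (V_up−V_dn)/(S_up−S_dn) = (0.0000−0.0000)/(91.5174−49.2300) = 0.0000. V = [p*·0.0000 + (1−p*)·0.0000]/1.15 = 0.0000. B = V − Δ·S = 0.0000.
(3,1): S=117.3299. Δ = (V_up−V_dn)/(S_up−S_dn) = (0.0000−0.0000)/(170.1284−91.5174) = 0.0000. V = [p*·0.0000 + (1−p*)·0.0000]/1.15 = 0.0000. B = V − Δ·S = 0.0000.
(3,2): S=218.1133. Δ = (V_up−V_dn)/(S_up−S_dn) = (69.9844−0.0000)/(316.2644−170.1284) = 0.4789. V = [p*·69.9844 + (1−p*)·0.0000]/1.15 = 33.6070. B = V − Δ·S = -70.8472.
(3,3): S=405.4671. Δ = (V_up−V_dn)/(S_up−S_dn) = (341.6473−69.9844)/(587.9273−316.2644) = 1.0000. V = [p*·341.6473 + (1−p*)·69.9844]/1.15 = 191.3106. B = V − Δ·S = -214.1565.
(2,0): S=80.9172. Δ = (V_up−V_dn)/(S_up−S_dn) = (0.0000−0.0000)/(117.3299−63.1154) = 0.0000. V = [p*·0.0000 + (1−p*)·0.0000]/1.15 = 0.0000. B = V − Δ·S = 0.0000.
(2,1): S=150.4230. Δ = (V_up−V_dn)/(S_up−S_dn) = (33.6070−0.0000)/(218.1133−117.3299) = 0.3335. V = [p*·33.6070 + (1−p*)·0.0000]/1.15 = 16.1384. B = V − Δ·S = -34.0214.
(2,2): S=279.6325. Δ = (V_up−V_dn)/(S_up−S_dn) = (191.3106−33.6070)/(405.4671−218.1133) = 0.8417. V = [p*·191.3106 + (1−p*)·33.6070]/1.15 = 104.9540. B = V − Δ·S = -130.4245.
(1,0): S=103.7400. Δ = (V_up−V_dn)/(S_up−S_dn) = (16.1384−0.0000)/(150.4230−80.9172) = 0.2322. V = [p*·16.1384 + (1−p*)·0.0000]/1.15 = 7.7498. B = V − Δ·S = -16.3373.
(1,1): S=192.8500. Δ = (V_up−V_dn)/(S_up−S_dn) = (104.9540−16.1384)/(279.6325−150.4230) = 0.6874. V = [p*·104.9540 + (1−p*)·16.1384]/1.15 = 56.6833. B = V − Δ·S = -75.8773.
(0,0): S=133.0000. Δ = (V_up−V_dn)/(S_up−S_dn) = (56.6833−7.7498)/(192.8500−103.7400) = 0.5491. V = [p*·56.6833 + (1−p*)·7.7498]/1.15 = 30.2372. B = V − Δ·S = -42.7979.
As a check, the time-0 holding Δ(0,0)·S0 + B(0,0) comes to 30.2372 — exactly V0.

(0,0): Delta=0.5491 Bond=-42.7979
(1,0): Delta=0.2322 Bond=-16.3373
(1,1): Delta=0.6874 Bond=-75.8773
(2,0): Delta=0.0000 Bond=0.0000
(2,1): Delta=0.3335 Bond=-34.0214
(2,2): Delta=0.8417 Bond=-130.4245
(3,0): Delta=0.0000 Bond=0.0000
(3,1): Delta=0.0000 Bond=0.0000
(3,2): Delta=0.4789 Bond=-70.8472
(3,3): Delta=1.0000 Bond=-214.1565
V0=30.2372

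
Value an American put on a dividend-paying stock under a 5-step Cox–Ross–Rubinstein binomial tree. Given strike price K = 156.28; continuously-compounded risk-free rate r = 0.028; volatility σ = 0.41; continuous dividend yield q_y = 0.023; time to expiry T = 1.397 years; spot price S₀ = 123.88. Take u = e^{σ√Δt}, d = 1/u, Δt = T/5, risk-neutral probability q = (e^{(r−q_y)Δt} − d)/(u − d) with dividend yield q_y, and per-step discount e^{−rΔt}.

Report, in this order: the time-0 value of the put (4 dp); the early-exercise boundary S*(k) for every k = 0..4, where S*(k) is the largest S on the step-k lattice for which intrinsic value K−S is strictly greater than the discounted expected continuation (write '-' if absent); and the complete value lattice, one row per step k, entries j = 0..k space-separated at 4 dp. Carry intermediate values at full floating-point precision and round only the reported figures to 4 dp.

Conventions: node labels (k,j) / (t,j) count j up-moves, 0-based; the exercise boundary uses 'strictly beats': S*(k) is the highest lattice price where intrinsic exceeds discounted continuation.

price = 43.7626
boundary = - - 80.3085 99.7427 123.8800
tree:
43.7626
58.9230 25.9408
75.9715 39.0512 10.3205
91.6191 56.5373 18.2957 0.7232
104.2179 75.9715 32.4000 1.3234 0.0000
114.3619 91.6191 56.5373 2.4216 0.0000 0.0000

params: Δt=0.27940 u=1.24200 d=0.80516 q=0.44923 e^(-rΔt)=0.99221
t_5 payoffs: 114.3619 91.6191 56.5373 2.4216 0.0000 0.0000
t_4: node(4,0) S=52.0621 payoff=104.2179 vs cont=103.3336 → 104.2179 [stop]  node(4,1) S=80.3085 payoff=75.9715 vs cont=75.2681 → 75.9715 [stop]  node(4,2) S=123.8800 payoff=32.4000 vs cont=31.9757 → 32.4000 [stop]  node(4,3) S=191.0913 payoff=0.0000 vs cont=1.3234 → 1.3234 [wait]  node(4,4) S=294.7683 payoff=0.0000 vs cont=0.0000 → 0.0000 [wait]  ⇒ S*(4)=123.8800
t_3: node(3,0) S=64.6609 payoff=91.6191 vs cont=90.8155 → 91.6191 [stop]  node(3,1) S=99.7427 payoff=56.5373 vs cont=55.9583 → 56.5373 [stop]  node(3,2) S=153.8584 payoff=2.4216 vs cont=18.2957 → 18.2957 [wait]  node(3,3) S=237.3345 payoff=0.0000 vs cont=0.7232 → 0.7232 [wait]  ⇒ S*(3)=99.7427
t_2: node(2,0) S=80.3085 payoff=75.9715 vs cont=75.2681 → 75.9715 [stop]  node(2,1) S=123.8800 payoff=32.4000 vs cont=39.0512 → 39.0512 [wait]  node(2,2) S=191.0913 payoff=0.0000 vs cont=10.3205 → 10.3205 [wait]  ⇒ S*(2)=80.3085
t_1: node(1,0) S=99.7427 payoff=56.5373 vs cont=58.9230 → 58.9230 [wait]  node(1,1) S=153.8584 payoff=2.4216 vs cont=25.9408 → 25.9408 [wait]  ⇒ S*(1)=-
t_0: node(0,0) S=123.8800 payoff=32.4000 vs cont=43.7626 → 43.7626 [wait]  ⇒ S*(0)=-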